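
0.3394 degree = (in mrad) 5.924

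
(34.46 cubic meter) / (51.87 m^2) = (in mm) 664.4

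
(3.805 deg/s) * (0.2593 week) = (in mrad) 1.041e+07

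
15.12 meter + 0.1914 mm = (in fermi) 1.512e+16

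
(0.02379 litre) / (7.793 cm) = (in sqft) 0.003286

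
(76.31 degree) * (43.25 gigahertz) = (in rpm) 5.501e+11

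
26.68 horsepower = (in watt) 1.99e+04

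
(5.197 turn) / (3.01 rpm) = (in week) 0.0001713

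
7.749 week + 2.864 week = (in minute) 1.07e+05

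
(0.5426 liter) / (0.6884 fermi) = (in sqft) 8.484e+12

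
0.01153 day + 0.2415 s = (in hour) 0.2768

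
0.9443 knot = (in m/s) 0.4858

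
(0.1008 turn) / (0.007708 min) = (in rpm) 13.08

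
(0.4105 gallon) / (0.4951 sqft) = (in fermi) 3.378e+13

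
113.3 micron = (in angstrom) 1.133e+06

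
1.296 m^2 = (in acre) 0.0003202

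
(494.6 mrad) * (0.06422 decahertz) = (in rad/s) 0.3176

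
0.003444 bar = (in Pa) 344.4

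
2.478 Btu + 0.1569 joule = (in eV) 1.632e+22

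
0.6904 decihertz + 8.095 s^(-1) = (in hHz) 0.08164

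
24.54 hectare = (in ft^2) 2.641e+06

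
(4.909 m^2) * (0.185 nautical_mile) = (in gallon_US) 4.443e+05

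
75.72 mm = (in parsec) 2.454e-18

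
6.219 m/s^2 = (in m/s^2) 6.219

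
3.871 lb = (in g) 1756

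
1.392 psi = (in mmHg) 71.99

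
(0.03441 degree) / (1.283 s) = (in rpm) 0.00447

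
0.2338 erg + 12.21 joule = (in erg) 1.221e+08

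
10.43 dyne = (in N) 0.0001043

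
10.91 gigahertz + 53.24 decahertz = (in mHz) 1.091e+13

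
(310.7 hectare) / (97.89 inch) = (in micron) 1.25e+12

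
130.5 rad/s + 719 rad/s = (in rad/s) 849.5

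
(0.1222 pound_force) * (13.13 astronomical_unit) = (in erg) 1.068e+19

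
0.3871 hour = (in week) 0.002304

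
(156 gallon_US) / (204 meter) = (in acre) 7.153e-07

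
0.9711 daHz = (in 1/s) 9.711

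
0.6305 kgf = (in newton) 6.183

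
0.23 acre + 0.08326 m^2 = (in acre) 0.23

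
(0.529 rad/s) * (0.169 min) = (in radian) 5.364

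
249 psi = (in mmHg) 1.288e+04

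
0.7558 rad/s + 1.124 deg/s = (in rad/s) 0.7754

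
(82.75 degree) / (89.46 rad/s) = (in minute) 0.0002691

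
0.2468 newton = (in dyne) 2.468e+04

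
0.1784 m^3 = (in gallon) 47.13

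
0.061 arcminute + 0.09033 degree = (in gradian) 0.1015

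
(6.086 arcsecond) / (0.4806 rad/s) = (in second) 6.139e-05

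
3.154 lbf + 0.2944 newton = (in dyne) 1.432e+06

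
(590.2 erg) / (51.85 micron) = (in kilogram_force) 0.1161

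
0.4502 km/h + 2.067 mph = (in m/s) 1.049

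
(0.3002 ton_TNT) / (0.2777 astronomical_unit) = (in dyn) 3023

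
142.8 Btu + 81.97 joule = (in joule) 1.507e+05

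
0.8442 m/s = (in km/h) 3.039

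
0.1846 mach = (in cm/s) 6286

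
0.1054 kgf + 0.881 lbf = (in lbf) 1.113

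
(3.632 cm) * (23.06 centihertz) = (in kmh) 0.03015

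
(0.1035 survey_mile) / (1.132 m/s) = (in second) 147.1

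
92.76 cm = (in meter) 0.9276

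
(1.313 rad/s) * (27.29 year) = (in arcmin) 3.885e+12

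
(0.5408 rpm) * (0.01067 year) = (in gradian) 1.213e+06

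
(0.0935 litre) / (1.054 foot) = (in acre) 7.192e-08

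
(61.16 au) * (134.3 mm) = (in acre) 3.036e+08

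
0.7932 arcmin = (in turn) 3.672e-05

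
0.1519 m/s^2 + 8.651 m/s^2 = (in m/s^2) 8.803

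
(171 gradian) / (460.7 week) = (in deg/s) 5.523e-07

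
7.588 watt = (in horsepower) 0.01018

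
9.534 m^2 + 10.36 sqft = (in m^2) 10.5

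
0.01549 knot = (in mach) 2.34e-05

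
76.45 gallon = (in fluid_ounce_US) 9786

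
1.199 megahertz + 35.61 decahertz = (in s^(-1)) 1.199e+06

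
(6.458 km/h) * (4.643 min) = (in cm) 4.997e+04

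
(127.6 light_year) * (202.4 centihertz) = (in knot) 4.749e+18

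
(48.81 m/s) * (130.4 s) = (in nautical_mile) 3.437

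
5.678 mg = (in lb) 1.252e-05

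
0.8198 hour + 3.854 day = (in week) 0.5555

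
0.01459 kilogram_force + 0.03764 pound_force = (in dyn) 3.105e+04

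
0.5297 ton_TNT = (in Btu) 2.101e+06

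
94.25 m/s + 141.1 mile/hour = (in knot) 305.8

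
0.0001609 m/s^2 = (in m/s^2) 0.0001609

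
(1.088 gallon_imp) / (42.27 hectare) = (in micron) 0.0117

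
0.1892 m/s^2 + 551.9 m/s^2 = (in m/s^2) 552.1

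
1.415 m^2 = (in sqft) 15.23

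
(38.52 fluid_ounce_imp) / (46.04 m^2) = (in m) 2.377e-05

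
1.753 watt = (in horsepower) 0.002351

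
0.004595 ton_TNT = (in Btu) 1.822e+04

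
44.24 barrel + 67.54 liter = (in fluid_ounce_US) 2.401e+05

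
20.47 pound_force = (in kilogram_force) 9.285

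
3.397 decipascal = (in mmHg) 0.002548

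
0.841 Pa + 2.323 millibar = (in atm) 0.002301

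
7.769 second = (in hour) 0.002158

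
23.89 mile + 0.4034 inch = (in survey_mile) 23.89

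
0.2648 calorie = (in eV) 6.915e+18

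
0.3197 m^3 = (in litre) 319.7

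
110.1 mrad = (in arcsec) 2.271e+04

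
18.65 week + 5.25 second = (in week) 18.65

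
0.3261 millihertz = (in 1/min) 0.01957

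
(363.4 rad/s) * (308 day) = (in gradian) 6.156e+11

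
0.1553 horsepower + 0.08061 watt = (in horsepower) 0.1554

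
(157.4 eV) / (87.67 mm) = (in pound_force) 6.467e-17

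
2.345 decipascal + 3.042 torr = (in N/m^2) 405.8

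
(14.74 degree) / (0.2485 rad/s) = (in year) 3.283e-08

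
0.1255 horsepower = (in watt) 93.59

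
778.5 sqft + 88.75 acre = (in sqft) 3.867e+06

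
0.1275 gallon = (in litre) 0.4826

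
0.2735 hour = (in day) 0.0114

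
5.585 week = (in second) 3.378e+06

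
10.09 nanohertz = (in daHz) 1.009e-09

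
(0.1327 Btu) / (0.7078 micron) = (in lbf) 4.447e+07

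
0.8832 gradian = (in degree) 0.7949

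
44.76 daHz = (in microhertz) 4.476e+08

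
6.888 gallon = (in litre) 26.07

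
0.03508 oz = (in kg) 0.0009945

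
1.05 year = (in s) 3.311e+07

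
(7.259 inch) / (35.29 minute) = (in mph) 0.0001948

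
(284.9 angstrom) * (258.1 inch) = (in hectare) 1.868e-11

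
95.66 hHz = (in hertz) 9566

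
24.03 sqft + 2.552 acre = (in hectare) 1.033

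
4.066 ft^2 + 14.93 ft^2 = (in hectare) 0.0001765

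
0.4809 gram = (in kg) 0.0004809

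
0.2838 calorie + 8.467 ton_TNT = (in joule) 3.543e+10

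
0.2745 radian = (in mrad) 274.5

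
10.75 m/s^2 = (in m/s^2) 10.75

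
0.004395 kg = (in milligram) 4395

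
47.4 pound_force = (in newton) 210.8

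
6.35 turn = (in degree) 2286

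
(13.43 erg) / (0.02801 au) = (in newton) 3.205e-16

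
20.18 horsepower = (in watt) 1.505e+04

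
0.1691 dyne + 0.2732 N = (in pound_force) 0.06142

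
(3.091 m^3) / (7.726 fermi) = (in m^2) 4.001e+14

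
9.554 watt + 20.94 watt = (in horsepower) 0.04089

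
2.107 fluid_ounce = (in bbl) 0.0003919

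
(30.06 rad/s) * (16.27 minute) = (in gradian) 1.868e+06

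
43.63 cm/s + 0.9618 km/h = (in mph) 1.574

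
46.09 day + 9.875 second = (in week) 6.584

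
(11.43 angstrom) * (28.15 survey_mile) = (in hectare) 5.178e-09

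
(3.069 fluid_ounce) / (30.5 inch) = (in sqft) 0.001261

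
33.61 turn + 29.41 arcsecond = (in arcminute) 7.26e+05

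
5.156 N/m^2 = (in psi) 0.0007478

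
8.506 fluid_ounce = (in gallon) 0.06645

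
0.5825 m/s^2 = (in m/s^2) 0.5825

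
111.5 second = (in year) 3.536e-06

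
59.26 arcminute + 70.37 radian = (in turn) 11.2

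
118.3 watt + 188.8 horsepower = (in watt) 1.409e+05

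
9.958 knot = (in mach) 0.01505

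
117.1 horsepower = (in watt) 8.732e+04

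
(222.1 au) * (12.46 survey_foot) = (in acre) 3.118e+10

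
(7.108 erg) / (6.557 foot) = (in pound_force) 7.995e-08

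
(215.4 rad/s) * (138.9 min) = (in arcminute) 6.171e+09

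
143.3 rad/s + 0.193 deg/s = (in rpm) 1368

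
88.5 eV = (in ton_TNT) 3.389e-27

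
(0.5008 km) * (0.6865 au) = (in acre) 1.271e+10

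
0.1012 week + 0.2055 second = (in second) 6.121e+04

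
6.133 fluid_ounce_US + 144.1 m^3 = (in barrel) 906.4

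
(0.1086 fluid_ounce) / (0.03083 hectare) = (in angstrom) 104.2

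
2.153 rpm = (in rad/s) 0.2255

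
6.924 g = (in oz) 0.2442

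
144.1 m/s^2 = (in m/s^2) 144.1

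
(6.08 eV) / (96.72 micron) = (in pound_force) 2.264e-15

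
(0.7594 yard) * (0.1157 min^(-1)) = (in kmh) 0.00482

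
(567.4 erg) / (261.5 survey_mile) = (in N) 1.348e-10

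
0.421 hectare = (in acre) 1.04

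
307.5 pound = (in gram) 1.395e+05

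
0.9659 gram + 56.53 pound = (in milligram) 2.564e+07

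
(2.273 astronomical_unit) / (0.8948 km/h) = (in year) 4.338e+04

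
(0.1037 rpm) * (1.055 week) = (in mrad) 6.929e+06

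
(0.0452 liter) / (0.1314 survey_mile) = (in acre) 5.282e-11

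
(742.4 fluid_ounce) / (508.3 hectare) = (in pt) 1.224e-05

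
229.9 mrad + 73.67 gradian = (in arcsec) 2.861e+05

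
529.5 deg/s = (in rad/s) 9.242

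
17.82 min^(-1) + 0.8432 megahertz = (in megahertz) 0.8432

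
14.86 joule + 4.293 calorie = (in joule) 32.82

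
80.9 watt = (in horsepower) 0.1085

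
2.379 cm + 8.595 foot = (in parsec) 8.567e-17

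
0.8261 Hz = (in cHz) 82.61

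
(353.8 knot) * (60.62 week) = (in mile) 4.146e+06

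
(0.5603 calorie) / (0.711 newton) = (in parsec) 1.069e-16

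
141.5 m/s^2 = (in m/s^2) 141.5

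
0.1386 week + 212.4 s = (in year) 0.002665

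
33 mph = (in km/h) 53.11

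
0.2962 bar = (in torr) 222.2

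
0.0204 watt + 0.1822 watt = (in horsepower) 0.0002717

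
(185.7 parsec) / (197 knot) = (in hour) 1.571e+13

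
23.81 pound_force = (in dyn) 1.059e+07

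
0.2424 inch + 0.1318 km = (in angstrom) 1.318e+12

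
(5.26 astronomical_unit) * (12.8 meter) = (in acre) 2.489e+09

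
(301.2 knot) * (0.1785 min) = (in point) 4.704e+06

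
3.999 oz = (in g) 113.4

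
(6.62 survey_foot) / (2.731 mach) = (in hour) 6.027e-07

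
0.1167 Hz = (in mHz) 116.7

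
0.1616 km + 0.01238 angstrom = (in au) 1.08e-09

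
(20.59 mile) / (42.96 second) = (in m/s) 771.3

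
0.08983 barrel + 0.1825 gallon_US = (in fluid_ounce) 506.3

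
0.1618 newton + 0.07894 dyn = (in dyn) 1.618e+04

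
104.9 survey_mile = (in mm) 1.688e+08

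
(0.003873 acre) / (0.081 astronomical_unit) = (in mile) 8.037e-13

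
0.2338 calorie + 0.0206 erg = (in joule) 0.9782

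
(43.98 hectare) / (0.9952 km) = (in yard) 483.3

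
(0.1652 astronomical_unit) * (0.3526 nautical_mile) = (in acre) 3.988e+09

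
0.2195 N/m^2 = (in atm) 2.166e-06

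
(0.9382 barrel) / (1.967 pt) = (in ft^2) 2314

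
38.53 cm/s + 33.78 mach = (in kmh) 4.141e+04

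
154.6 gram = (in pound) 0.3408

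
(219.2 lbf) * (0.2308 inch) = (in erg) 5.716e+07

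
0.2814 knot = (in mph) 0.3238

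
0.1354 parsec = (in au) 2.793e+04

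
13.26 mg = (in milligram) 13.26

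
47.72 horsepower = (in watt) 3.558e+04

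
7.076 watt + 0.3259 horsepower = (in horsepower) 0.3354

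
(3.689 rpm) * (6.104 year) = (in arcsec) 1.534e+13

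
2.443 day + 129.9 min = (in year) 0.00694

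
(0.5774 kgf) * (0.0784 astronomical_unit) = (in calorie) 1.587e+10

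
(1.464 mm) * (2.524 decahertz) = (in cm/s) 3.695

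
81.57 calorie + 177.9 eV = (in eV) 2.13e+21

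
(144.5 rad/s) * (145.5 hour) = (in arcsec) 1.561e+13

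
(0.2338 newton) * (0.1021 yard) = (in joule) 0.02183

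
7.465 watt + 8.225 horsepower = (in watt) 6141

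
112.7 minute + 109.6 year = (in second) 3.456e+09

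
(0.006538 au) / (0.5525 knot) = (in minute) 5.735e+07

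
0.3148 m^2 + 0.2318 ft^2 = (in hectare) 3.363e-05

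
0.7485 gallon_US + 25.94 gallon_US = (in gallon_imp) 22.22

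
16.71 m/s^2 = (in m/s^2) 16.71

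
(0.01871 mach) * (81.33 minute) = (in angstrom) 3.109e+14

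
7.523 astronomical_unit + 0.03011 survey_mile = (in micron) 1.125e+18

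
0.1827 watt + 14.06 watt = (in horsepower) 0.0191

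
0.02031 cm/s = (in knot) 0.0003948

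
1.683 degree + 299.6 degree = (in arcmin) 1.808e+04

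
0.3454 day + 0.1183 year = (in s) 3.761e+06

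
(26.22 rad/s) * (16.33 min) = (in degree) 1.472e+06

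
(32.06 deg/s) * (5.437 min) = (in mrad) 1.825e+05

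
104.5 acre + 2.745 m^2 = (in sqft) 4.552e+06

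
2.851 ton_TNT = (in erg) 1.193e+17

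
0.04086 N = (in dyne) 4086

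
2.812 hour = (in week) 0.01674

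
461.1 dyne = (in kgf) 0.0004702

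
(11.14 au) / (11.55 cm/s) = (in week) 2.386e+07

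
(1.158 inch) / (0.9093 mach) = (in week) 1.571e-10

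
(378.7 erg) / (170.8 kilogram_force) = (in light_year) 2.39e-24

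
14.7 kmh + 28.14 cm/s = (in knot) 8.484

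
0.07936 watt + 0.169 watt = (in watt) 0.2484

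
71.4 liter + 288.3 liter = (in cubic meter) 0.3597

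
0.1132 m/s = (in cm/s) 11.32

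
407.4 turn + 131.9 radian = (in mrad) 2.692e+06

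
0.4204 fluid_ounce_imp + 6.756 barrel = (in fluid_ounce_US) 3.632e+04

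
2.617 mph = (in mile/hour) 2.617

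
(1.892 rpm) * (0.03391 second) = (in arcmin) 23.1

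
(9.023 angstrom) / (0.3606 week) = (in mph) 9.255e-15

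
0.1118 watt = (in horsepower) 0.0001499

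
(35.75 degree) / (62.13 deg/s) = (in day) 6.66e-06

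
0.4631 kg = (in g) 463.1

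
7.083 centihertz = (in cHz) 7.083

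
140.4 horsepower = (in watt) 1.047e+05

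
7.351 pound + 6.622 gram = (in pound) 7.366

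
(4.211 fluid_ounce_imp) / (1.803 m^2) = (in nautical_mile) 3.583e-08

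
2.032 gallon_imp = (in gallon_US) 2.44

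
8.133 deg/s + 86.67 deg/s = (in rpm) 15.8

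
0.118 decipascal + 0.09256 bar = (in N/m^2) 9256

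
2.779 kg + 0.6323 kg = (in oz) 120.3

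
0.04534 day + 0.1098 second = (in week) 0.006477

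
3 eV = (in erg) 4.807e-12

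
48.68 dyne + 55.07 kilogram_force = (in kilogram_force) 55.07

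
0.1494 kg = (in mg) 1.494e+05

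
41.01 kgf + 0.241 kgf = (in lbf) 90.94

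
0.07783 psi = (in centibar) 0.5366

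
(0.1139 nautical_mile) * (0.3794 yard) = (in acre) 0.01808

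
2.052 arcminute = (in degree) 0.0342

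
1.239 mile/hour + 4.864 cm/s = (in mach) 0.00177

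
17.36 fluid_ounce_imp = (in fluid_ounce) 16.68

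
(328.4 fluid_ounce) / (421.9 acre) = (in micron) 0.005688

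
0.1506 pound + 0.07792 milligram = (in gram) 68.31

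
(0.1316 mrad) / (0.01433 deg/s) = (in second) 0.5262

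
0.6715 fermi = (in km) 6.715e-19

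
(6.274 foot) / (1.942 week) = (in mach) 4.782e-09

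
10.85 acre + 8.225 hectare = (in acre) 31.17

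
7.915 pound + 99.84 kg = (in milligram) 1.034e+08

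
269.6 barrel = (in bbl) 269.6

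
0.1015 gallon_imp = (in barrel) 0.002902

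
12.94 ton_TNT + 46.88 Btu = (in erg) 5.414e+17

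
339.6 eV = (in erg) 5.441e-10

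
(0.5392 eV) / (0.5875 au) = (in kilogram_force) 1.002e-31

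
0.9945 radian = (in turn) 0.1583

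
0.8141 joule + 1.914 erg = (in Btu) 0.0007716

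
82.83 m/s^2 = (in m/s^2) 82.83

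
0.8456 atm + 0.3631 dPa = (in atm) 0.8456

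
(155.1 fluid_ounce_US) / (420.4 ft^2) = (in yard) 0.0001284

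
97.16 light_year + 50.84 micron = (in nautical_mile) 4.963e+14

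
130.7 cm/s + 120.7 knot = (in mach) 0.1862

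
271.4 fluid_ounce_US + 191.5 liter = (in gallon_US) 52.71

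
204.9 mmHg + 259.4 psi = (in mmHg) 1.362e+04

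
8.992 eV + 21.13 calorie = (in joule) 88.41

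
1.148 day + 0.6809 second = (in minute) 1653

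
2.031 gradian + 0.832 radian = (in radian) 0.8639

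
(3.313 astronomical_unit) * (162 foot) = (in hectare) 2.447e+09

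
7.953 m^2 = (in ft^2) 85.61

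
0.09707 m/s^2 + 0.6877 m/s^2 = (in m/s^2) 0.7848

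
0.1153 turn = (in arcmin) 2490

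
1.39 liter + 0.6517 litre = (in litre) 2.042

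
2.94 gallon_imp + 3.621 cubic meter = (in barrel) 22.86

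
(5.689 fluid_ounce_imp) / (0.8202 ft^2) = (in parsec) 6.875e-20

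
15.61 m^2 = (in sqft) 168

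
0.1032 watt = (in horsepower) 0.0001384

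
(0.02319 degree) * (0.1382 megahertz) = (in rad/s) 55.94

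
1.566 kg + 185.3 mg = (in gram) 1566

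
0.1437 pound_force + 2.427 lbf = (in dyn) 1.144e+06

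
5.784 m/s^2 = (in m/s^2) 5.784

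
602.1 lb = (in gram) 2.731e+05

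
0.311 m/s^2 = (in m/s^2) 0.311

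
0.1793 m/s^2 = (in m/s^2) 0.1793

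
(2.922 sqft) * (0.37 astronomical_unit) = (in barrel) 9.451e+10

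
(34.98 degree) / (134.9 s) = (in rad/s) 0.004526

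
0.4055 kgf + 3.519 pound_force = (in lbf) 4.413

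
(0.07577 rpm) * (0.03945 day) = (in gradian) 1722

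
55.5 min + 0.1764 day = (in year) 0.0005889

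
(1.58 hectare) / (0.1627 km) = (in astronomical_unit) 6.491e-10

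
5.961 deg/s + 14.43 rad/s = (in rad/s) 14.53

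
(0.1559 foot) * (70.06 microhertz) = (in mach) 9.777e-09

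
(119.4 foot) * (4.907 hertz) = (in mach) 0.5245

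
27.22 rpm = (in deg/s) 163.3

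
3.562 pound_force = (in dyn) 1.584e+06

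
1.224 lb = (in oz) 19.58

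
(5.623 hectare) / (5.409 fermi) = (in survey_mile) 6.46e+15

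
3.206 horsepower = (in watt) 2391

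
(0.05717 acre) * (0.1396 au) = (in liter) 4.832e+15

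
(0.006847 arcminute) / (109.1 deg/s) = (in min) 1.743e-08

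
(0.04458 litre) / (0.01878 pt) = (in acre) 0.001663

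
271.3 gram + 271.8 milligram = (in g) 271.6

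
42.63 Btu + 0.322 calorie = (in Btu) 42.63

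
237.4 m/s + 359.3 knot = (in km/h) 1520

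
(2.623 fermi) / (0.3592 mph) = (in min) 2.722e-16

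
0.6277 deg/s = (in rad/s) 0.01096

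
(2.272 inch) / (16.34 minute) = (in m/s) 5.886e-05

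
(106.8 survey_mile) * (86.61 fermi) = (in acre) 3.679e-12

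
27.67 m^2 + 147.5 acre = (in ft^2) 6.425e+06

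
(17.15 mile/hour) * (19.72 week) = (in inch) 3.6e+09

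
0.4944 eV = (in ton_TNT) 1.893e-29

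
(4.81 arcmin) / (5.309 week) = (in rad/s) 4.358e-10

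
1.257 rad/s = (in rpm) 12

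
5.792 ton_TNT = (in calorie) 5.792e+09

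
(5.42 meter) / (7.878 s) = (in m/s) 0.688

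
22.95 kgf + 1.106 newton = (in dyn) 2.262e+07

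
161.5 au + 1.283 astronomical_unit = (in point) 6.903e+16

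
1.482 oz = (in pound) 0.09262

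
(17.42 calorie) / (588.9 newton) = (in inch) 4.873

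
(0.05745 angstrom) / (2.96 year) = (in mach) 1.807e-22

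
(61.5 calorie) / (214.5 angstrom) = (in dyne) 1.2e+15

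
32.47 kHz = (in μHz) 3.247e+10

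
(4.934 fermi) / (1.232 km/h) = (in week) 2.384e-20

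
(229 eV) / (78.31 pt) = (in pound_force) 2.986e-16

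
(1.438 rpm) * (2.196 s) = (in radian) 0.3307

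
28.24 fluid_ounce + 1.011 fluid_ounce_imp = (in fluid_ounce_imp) 30.4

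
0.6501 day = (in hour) 15.6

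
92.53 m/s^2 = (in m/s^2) 92.53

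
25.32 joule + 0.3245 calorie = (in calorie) 6.376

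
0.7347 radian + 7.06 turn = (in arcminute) 1.55e+05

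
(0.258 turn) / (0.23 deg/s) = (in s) 403.8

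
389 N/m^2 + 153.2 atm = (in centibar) 1.552e+04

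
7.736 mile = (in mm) 1.245e+07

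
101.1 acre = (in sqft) 4.404e+06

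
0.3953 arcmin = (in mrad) 0.115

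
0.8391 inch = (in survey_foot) 0.06992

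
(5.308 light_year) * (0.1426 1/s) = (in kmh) 2.578e+16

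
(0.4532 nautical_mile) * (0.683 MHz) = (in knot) 1.114e+09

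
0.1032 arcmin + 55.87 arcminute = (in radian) 0.01628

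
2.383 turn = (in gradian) 953.2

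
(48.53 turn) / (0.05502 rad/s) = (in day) 0.06414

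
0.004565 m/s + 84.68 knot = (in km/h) 156.8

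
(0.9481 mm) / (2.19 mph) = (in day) 1.121e-08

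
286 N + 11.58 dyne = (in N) 286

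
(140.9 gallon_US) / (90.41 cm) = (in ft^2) 6.35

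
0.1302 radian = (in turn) 0.02072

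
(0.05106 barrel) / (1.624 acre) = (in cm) 0.0001235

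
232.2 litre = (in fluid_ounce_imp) 8172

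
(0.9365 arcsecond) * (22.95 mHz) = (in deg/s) 5.97e-06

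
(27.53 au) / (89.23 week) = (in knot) 1.483e+05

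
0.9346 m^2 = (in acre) 0.0002309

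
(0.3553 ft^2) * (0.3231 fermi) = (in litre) 1.067e-14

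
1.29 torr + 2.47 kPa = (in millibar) 26.42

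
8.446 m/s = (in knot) 16.42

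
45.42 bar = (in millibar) 4.542e+04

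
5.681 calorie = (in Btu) 0.02253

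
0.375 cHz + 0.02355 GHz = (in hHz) 2.355e+05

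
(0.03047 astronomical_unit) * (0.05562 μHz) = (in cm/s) 2.535e+04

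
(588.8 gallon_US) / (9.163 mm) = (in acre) 0.06011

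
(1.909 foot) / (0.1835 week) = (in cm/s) 0.0005243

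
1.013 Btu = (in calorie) 255.4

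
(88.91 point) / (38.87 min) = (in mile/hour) 3.008e-05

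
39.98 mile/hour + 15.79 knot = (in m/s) 26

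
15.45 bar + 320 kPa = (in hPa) 1.865e+04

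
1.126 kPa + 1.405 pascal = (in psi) 0.1635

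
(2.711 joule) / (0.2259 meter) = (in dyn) 1.2e+06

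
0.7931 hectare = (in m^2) 7931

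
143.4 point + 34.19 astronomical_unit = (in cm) 5.115e+14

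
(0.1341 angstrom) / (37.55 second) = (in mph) 7.989e-13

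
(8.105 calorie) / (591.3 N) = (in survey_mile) 3.564e-05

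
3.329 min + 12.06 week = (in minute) 1.216e+05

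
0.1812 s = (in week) 2.996e-07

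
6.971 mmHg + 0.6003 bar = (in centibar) 60.96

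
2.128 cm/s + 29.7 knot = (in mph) 34.23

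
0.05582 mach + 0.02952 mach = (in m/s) 29.06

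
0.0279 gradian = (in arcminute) 1.507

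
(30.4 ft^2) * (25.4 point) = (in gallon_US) 6.685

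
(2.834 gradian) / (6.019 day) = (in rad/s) 8.56e-08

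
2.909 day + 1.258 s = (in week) 0.4156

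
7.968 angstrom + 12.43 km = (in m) 1.243e+04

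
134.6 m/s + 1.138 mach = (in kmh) 1880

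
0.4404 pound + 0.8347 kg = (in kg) 1.034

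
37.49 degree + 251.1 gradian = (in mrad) 4599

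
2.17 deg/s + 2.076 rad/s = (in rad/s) 2.114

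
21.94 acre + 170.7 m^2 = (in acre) 21.98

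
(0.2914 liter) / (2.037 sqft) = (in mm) 1.54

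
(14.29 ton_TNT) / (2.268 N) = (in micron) 2.636e+16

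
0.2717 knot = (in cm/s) 13.98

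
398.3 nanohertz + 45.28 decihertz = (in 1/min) 271.7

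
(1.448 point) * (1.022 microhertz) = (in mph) 1.168e-09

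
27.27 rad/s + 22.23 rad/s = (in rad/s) 49.5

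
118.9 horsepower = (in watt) 8.866e+04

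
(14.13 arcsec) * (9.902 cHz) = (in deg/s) 0.0003887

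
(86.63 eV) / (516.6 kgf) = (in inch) 1.079e-19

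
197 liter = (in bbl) 1.239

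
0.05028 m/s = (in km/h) 0.181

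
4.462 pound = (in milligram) 2.024e+06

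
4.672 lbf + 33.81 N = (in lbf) 12.27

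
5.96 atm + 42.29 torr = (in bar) 6.095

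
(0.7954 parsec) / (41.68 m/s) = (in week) 9.736e+08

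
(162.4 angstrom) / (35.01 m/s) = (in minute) 7.731e-12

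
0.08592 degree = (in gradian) 0.09547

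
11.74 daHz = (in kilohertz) 0.1174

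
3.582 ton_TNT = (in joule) 1.499e+10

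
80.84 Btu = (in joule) 8.529e+04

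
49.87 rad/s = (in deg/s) 2857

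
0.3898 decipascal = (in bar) 3.898e-07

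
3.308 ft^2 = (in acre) 7.594e-05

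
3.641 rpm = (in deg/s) 21.85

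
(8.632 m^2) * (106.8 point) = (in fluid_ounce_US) 1.1e+04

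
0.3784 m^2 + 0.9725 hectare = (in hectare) 0.9725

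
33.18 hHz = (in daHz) 331.8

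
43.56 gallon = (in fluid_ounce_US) 5576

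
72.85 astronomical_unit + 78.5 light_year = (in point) 2.105e+21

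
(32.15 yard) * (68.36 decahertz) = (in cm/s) 2.01e+06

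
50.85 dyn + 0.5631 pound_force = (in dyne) 2.505e+05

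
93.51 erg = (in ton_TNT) 2.235e-15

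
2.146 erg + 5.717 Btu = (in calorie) 1442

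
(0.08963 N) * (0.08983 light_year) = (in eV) 4.754e+32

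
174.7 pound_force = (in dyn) 7.771e+07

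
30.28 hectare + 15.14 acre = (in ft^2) 3.919e+06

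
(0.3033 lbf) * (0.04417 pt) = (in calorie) 5.025e-06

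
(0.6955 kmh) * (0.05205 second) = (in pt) 28.5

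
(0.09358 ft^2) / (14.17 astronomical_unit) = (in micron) 4.101e-09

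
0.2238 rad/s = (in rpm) 2.137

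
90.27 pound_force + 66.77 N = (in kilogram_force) 47.75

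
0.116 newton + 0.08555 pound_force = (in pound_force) 0.1116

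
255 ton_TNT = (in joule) 1.067e+12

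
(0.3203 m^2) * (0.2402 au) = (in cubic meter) 1.151e+10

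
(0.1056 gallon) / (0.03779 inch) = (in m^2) 0.4165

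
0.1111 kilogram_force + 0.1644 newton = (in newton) 1.254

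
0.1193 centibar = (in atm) 0.001177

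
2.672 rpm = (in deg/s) 16.03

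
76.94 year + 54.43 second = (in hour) 6.74e+05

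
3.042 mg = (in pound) 6.706e-06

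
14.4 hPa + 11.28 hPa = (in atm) 0.02534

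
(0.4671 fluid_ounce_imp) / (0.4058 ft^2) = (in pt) 0.9979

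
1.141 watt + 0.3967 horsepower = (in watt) 297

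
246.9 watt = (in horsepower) 0.3311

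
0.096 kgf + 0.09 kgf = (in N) 1.824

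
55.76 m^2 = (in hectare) 0.005576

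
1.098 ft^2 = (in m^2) 0.102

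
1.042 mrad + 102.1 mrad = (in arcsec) 2.127e+04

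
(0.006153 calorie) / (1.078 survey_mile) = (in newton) 1.484e-05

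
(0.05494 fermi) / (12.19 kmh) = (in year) 5.145e-25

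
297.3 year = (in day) 1.085e+05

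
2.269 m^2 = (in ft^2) 24.42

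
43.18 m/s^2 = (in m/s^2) 43.18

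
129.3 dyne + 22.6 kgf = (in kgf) 22.6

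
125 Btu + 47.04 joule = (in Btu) 125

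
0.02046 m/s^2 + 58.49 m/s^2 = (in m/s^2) 58.51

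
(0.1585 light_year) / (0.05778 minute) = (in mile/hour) 9.676e+14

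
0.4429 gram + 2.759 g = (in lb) 0.007059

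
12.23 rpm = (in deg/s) 73.38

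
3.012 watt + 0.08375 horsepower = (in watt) 65.46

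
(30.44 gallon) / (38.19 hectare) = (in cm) 3.017e-05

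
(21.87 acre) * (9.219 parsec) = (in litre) 2.518e+25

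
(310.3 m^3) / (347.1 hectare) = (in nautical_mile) 4.827e-08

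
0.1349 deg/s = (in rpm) 0.02248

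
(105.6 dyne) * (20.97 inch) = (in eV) 3.511e+15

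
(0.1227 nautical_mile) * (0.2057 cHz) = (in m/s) 0.4674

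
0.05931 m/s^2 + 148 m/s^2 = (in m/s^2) 148.1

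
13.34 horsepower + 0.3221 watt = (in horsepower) 13.34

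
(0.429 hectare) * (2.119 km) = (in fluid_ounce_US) 3.074e+11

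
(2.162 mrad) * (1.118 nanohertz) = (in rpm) 2.308e-11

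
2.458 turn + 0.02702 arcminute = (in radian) 15.44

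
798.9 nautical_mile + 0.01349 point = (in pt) 4.194e+09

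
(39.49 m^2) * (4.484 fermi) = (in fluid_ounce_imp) 6.232e-09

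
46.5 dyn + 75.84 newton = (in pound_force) 17.05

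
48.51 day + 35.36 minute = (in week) 6.934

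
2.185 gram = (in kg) 0.002185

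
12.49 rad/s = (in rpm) 119.3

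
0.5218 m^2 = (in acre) 0.0001289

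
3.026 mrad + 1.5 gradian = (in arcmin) 91.4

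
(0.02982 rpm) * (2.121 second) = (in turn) 0.001054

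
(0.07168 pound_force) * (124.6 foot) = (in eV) 7.558e+19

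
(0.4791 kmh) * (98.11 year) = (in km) 4.118e+05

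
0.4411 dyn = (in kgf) 4.498e-07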